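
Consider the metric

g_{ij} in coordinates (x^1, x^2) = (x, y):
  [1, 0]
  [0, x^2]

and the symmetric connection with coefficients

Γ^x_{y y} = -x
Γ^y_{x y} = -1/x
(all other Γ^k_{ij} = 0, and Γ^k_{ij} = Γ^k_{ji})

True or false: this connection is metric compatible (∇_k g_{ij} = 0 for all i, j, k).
Using ∇_k g_{ij} = ∂_k g_{ij} - Γ^m_{ki} g_{mj} - Γ^m_{kj} g_{im}:
∇_x g_{yy} = (2*x) - (-x) - (-x) = 4*x ≠ 0
So the connection is not metric compatible (it is not the Levi-Civita connection).
False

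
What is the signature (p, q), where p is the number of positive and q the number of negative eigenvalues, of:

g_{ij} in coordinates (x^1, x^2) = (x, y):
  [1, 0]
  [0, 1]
The metric is diagonal, so its eigenvalues are the diagonal entries: 1, 1 (at a generic point, where coordinate-dependent entries are positive).
2 positive, 0 negative.
(2, 0) - Riemannian (positive definite)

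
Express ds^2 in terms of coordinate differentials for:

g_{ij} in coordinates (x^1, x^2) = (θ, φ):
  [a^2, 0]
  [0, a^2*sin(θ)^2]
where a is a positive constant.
ds^2 = g_{ij} dx^i dx^j; only the non-zero components contribute.
ds^2 = a^2 dθ^2 + a^2*sin(θ)^2 dφ^2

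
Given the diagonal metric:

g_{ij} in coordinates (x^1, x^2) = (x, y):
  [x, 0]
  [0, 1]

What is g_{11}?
With x^1 = x, x^2 = y, g_{11} = g_{xx} is the row-1, column-1 entry of the matrix.
g_{11} = x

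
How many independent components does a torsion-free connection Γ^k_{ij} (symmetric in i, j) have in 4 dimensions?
Γ^k_{ij} has n choices for the upper index and n(n+1)/2 independent symmetric lower index pairs.
Total = 4 × 4×5/2 = 4 × 10 = 40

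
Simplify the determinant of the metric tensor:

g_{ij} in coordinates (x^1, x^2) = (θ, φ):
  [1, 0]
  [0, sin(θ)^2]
For a 2×2 metric: det(g) = g_{11}·g_{22} - g_{12}·g_{21}
= (1)·(sin(θ)^2) - (0)·(0)
= sin(θ)^2 - 0
det(g) = sin(θ)^2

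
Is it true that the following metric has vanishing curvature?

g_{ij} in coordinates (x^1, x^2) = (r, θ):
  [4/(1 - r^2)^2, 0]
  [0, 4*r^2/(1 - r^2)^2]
Non-zero Christoffel symbols:
Γ^r_{r r} = 2*r/(1 - r^2)
Γ^r_{θ θ} = (r^3 + r)/(r^2 - 1)
Γ^θ_{r θ} = (-r^2 - 1)/(r^3 - r)
Ricci tensor: R_{rr} = -4/(r^2 - 1)^2, R_{rθ} = 0, R_{θθ} = -4*r^2/(r^2 - 1)^2
The Ricci tensor is non-zero, so the Riemann tensor is non-zero: not flat.
No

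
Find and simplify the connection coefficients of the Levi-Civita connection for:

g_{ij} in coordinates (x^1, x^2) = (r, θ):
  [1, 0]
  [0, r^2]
Using Γ^k_{ij} = (1/2) g^{km} (∂_i g_{mj} + ∂_j g_{mi} - ∂_m g_{ij}); the metric is diagonal, so only the m = k term contributes.
Non-zero symbols (using the symmetry Γ^k_{ij} = Γ^k_{ji}):
Γ^r_{θ θ} = (1/2) g^{rr} (∂_θ g_{rθ} + ∂_θ g_{rθ} - ∂_r g_{θθ}) = (1/2)(1)((0) + (0) - (2*r)) = -r
Γ^θ_{r θ} = (1/2) g^{θθ} (∂_r g_{θθ} + ∂_θ g_{θr} - ∂_θ g_{rθ}) = (1/2)(1/r^2)((2*r) + (0) - (0)) = 1/r
All other Christoffel symbols are zero.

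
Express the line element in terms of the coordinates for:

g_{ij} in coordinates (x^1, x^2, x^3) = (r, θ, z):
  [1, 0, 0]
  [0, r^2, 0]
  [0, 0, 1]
ds^2 = g_{ij} dx^i dx^j; only the non-zero components contribute.
ds^2 = dr^2 + r^2 dθ^2 + dz^2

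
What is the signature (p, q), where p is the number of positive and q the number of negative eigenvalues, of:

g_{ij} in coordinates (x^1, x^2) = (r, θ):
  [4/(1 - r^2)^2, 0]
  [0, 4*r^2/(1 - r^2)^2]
The metric is diagonal, so its eigenvalues are the diagonal entries: 4/(1 - r^2)^2, 4*r^2/(1 - r^2)^2 (at a generic point, where coordinate-dependent entries are positive).
2 positive, 0 negative.
(2, 0) - Riemannian (positive definite)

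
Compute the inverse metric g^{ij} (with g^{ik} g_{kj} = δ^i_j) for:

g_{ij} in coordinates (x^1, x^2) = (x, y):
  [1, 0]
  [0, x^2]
The metric is diagonal, so g^{ij} is diagonal with entries 1/g_{ii}: diag(1, 1/(x^2)).
g^{ij}:
  [1, 0]
  [0, 1/x^2]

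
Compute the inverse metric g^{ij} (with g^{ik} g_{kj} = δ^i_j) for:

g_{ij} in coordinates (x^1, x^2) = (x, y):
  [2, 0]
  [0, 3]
The metric is diagonal, so g^{ij} is diagonal with entries 1/g_{ii}: diag(1/2, 1/3).
g^{ij}:
  [1/2, 0]
  [0, 1/3]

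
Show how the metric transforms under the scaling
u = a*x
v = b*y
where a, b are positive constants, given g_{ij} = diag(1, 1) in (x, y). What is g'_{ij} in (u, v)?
Invert the transformation: x = u/a, y = v/b
g'_{ij} = (∂x^k/∂x'^i)(∂x^l/∂x'^j) g_{kl}; with g_{kl} = δ_{kl} this is Σ_k (∂x^k/∂x'^i)(∂x^k/∂x'^j).
Jacobian: ∂x/∂u = 1/a, ∂x/∂v = 0, ∂y/∂u = 0, ∂y/∂v = 1/b
g'_{uu} = (1/a)(1/a) + (0)(0) = 1/a^2
g'_{uv} = (1/a)(0) + (0)(1/b) = 0
g'_{vv} = (0)(0) + (1/b)(1/b) = 1/b^2
g'_{ij} = diag(1/a^2, 1/b^2)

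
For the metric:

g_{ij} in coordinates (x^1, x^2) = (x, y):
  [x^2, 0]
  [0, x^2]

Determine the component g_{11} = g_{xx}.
With x^1 = x, x^2 = y, g_{11} = g_{xx} is the row-1, column-1 entry of the matrix.
g_{11} = x^2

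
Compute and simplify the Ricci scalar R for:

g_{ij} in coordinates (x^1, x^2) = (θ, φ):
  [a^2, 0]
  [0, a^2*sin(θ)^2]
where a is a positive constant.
Non-zero Christoffel symbols (Γ^k_{ij} = Γ^k_{ji}):
Γ^θ_{φ φ} = -sin(2*θ)/2
Γ^φ_{θ φ} = 1/tan(θ)
Ricci tensor (R_{ij} = R^k_{ikj}): R_{θθ} = 1, R_{θφ} = 0, R_{φφ} = sin(θ)^2
Inverse metric: g^{θθ} = 1/a^2, g^{φφ} = 1/(a^2*sin(θ)^2)
R = g^{ij} R_{ij} = (1/a^2)(1) + (1/(a^2*sin(θ)^2))(sin(θ)^2) = 2/a^2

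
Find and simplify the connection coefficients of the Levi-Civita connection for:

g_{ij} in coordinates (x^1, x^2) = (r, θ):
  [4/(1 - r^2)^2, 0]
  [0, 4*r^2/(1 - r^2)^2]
Using Γ^k_{ij} = (1/2) g^{km} (∂_i g_{mj} + ∂_j g_{mi} - ∂_m g_{ij}); the metric is diagonal, so only the m = k term contributes.
Non-zero symbols (using the symmetry Γ^k_{ij} = Γ^k_{ji}):
Γ^r_{r r} = (1/2) g^{rr} (∂_r g_{rr} + ∂_r g_{rr} - ∂_r g_{rr}) = (1/2)((1 - r^2)^2/4)((16*r/(1 - r^2)^3) + (16*r/(1 - r^2)^3) - (16*r/(1 - r^2)^3)) = 2*r/(1 - r^2)
Γ^r_{θ θ} = (1/2) g^{rr} (∂_θ g_{rθ} + ∂_θ g_{rθ} - ∂_r g_{θθ}) = (1/2)((1 - r^2)^2/4)((0) + (0) - (-8*(r^3 + r)/(r^2 - 1)^3)) = (r^3 + r)/(r^2 - 1)
Γ^θ_{r θ} = (1/2) g^{θθ} (∂_r g_{θθ} + ∂_θ g_{θr} - ∂_θ g_{rθ}) = (1/2)((1 - r^2)^2/(4*r^2))((-8*(r^3 + r)/(r^2 - 1)^3) + (0) - (0)) = (-r^2 - 1)/(r^3 - r)
All other Christoffel symbols are zero.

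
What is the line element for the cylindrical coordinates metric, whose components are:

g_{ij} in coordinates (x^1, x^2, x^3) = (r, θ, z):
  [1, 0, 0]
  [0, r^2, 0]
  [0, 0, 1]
ds^2 = g_{ij} dx^i dx^j; only the non-zero components contribute.
ds^2 = dr^2 + r^2 dθ^2 + dz^2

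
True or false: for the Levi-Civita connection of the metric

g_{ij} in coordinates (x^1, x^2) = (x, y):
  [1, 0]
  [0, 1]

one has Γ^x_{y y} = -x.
Γ^x_{y y} = (1/2) g^{xx} (∂_y g_{xy} + ∂_y g_{xy} - ∂_x g_{yy}) = (1/2)(1)((0) + (0) - (0)) = 0
This differs from the proposed value -x.
False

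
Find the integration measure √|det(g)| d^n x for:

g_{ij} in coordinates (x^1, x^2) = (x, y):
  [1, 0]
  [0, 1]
det(g) = 1
√|det(g)| = 1
Volume element: dV = 1 dx dy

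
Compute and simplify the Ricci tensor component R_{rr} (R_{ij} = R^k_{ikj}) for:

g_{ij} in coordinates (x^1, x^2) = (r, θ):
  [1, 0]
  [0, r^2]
Non-zero Christoffel symbols (Γ^k_{ij} = Γ^k_{ji}):
Γ^r_{θ θ} = -r
Γ^θ_{r θ} = 1/r
R^r_{r r r} = 0 (a repeated index in an antisymmetric pair)
R^θ_{r θ r} = ∂_θ Γ^θ_{r r} - ∂_r Γ^θ_{r θ} + Γ^θ_{θ m} Γ^m_{r r} - Γ^θ_{r m} Γ^m_{r θ}
  = (0) - (-1/r^2) + (0) - (1/r^2) = 0
R_{rr} = R^r_{r r r} + R^θ_{r θ r} = (0) + (0) = 0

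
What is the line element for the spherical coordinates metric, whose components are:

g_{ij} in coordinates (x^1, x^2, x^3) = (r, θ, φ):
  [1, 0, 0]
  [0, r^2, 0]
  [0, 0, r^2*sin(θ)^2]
ds^2 = g_{ij} dx^i dx^j; only the non-zero components contribute.
ds^2 = dr^2 + r^2 dθ^2 + r^2*sin(θ)^2 dφ^2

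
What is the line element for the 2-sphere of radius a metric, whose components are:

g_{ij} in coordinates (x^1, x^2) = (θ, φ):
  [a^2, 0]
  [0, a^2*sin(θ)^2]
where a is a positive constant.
ds^2 = g_{ij} dx^i dx^j; only the non-zero components contribute.
ds^2 = a^2 dθ^2 + a^2*sin(θ)^2 dφ^2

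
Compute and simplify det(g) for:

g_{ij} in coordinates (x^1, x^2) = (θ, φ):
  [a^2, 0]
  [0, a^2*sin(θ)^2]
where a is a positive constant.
For a 2×2 metric: det(g) = g_{11}·g_{22} - g_{12}·g_{21}
= (a^2)·(a^2*sin(θ)^2) - (0)·(0)
= a^4*sin(θ)^2 - 0
det(g) = a^4*sin(θ)^2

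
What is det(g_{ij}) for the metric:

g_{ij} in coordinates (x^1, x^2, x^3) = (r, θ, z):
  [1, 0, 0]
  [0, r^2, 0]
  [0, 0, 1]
Diagonal metric: det(g) = g_{11}·g_{22}·g_{33}
= (1)·(r^2)·(1)
det(g) = r^2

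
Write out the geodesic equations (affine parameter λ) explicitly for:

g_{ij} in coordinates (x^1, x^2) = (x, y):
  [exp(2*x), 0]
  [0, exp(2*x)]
Geodesic equation: d^2x^k/dλ^2 + Γ^k_{ij} (dx^i/dλ)(dx^j/dλ) = 0.
Non-zero Christoffel symbols:
Γ^x_{x x} = 1
Γ^x_{y y} = -1
Γ^y_{x y} = 1
Substituting (the symmetric pair Γ^k_{ij}, Γ^k_{ji} combines into a factor 2):
d^2x/dλ^2 + (dx/dλ)^2 - (dy/dλ)^2 = 0
d^2y/dλ^2 + 2 (dx/dλ)(dy/dλ) = 0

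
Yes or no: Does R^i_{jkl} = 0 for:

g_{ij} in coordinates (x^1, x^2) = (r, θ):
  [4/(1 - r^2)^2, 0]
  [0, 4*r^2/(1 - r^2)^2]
Non-zero Christoffel symbols:
Γ^r_{r r} = 2*r/(1 - r^2)
Γ^r_{θ θ} = (r^3 + r)/(r^2 - 1)
Γ^θ_{r θ} = (-r^2 - 1)/(r^3 - r)
Ricci tensor: R_{rr} = -4/(r^2 - 1)^2, R_{rθ} = 0, R_{θθ} = -4*r^2/(r^2 - 1)^2
The Ricci tensor is non-zero, so the Riemann tensor is non-zero: not flat.
No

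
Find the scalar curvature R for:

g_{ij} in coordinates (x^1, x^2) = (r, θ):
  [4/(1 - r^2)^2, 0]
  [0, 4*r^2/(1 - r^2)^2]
Non-zero Christoffel symbols (Γ^k_{ij} = Γ^k_{ji}):
Γ^r_{r r} = 2*r/(1 - r^2)
Γ^r_{θ θ} = (r^3 + r)/(r^2 - 1)
Γ^θ_{r θ} = (-r^2 - 1)/(r^3 - r)
Ricci tensor (R_{ij} = R^k_{ikj}): R_{rr} = -4/(r^2 - 1)^2, R_{rθ} = 0, R_{θθ} = -4*r^2/(r^2 - 1)^2
Inverse metric: g^{rr} = (1 - r^2)^2/4, g^{θθ} = (1 - r^2)^2/(4*r^2)
R = g^{ij} R_{ij} = ((1 - r^2)^2/4)(-4/(r^2 - 1)^2) + ((1 - r^2)^2/(4*r^2))(-4*r^2/(r^2 - 1)^2) = -2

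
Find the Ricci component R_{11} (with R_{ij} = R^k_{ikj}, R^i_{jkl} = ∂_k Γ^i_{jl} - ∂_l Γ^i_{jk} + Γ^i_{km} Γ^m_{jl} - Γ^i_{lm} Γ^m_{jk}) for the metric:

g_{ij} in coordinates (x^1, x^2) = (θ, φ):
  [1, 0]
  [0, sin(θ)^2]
Non-zero Christoffel symbols (Γ^k_{ij} = Γ^k_{ji}):
Γ^θ_{φ φ} = -sin(2*θ)/2
Γ^φ_{θ φ} = 1/tan(θ)
R^θ_{θ θ θ} = 0 (a repeated index in an antisymmetric pair)
R^φ_{θ φ θ} = ∂_φ Γ^φ_{θ θ} - ∂_θ Γ^φ_{θ φ} + Γ^φ_{φ m} Γ^m_{θ θ} - Γ^φ_{θ m} Γ^m_{θ φ}
  = (0) - (-1/sin(θ)^2) + (0) - (1/tan(θ)^2) = 1
R_{θθ} = R^θ_{θ θ θ} + R^φ_{θ φ θ} = (0) + (1) = 1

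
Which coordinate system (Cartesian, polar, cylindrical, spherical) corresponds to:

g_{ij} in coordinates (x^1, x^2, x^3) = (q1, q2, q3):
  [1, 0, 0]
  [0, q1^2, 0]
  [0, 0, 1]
The line element ds^2 = dq1^2 + q1^2 dq2^2 + dq3^2 is dr^2 + r^2 dθ^2 + dz^2 with q1 = r, q2 = θ, q3 = z.
cylindrical coordinates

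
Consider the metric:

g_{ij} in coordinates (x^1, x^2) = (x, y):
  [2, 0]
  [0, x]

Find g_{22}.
With x^1 = x, x^2 = y, g_{22} = g_{yy} is the row-2, column-2 entry of the matrix.
g_{22} = x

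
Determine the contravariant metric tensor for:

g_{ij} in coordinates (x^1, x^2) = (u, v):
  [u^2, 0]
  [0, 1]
The metric is diagonal, so g^{ij} is diagonal with entries 1/g_{ii}: diag(1/(u^2), 1).
g^{ij}:
  [1/u^2, 0]
  [0, 1]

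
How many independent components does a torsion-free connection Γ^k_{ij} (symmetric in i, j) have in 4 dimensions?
Γ^k_{ij} has n choices for the upper index and n(n+1)/2 independent symmetric lower index pairs.
Total = 4 × 4×5/2 = 4 × 10 = 40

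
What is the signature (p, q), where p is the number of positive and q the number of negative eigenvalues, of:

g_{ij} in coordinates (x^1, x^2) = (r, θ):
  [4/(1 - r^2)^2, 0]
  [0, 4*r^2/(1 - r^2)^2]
The metric is diagonal, so its eigenvalues are the diagonal entries: 4/(1 - r^2)^2, 4*r^2/(1 - r^2)^2 (at a generic point, where coordinate-dependent entries are positive).
2 positive, 0 negative.
(2, 0) - Riemannian (positive definite)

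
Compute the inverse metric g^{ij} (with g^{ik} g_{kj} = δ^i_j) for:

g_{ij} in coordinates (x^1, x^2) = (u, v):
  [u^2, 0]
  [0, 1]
The metric is diagonal, so g^{ij} is diagonal with entries 1/g_{ii}: diag(1/(u^2), 1).
g^{ij}:
  [1/u^2, 0]
  [0, 1]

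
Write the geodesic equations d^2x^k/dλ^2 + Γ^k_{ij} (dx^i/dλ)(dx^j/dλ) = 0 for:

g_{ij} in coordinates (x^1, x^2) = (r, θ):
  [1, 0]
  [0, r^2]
Geodesic equation: d^2x^k/dλ^2 + Γ^k_{ij} (dx^i/dλ)(dx^j/dλ) = 0.
Non-zero Christoffel symbols:
Γ^r_{θ θ} = -r
Γ^θ_{r θ} = 1/r
Substituting (the symmetric pair Γ^k_{ij}, Γ^k_{ji} combines into a factor 2):
d^2r/dλ^2 - r (dθ/dλ)^2 = 0
d^2θ/dλ^2 + (2/r) (dr/dλ)(dθ/dλ) = 0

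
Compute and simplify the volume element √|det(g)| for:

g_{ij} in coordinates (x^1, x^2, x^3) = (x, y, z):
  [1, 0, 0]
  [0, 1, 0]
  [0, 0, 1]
det(g) = 1
√|det(g)| = 1
Volume element: dV = 1 dx dy dz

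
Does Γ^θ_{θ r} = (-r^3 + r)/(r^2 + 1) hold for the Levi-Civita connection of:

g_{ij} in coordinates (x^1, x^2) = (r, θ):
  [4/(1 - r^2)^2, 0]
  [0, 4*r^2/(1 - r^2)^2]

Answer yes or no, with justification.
Γ^θ_{θ r} = (1/2) g^{θθ} (∂_θ g_{θr} + ∂_r g_{θθ} - ∂_θ g_{θr}) = (1/2)((1 - r^2)^2/(4*r^2))((0) + (-8*(r^3 + r)/(r^2 - 1)^3) - (0)) = (-r^2 - 1)/(r^3 - r)
This differs from the proposed value (-r^3 + r)/(r^2 + 1).
No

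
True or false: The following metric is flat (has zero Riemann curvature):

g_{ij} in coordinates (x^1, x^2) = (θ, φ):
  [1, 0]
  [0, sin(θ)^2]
Non-zero Christoffel symbols:
Γ^θ_{φ φ} = -sin(2*θ)/2
Γ^φ_{θ φ} = 1/tan(θ)
Ricci tensor: R_{θθ} = 1, R_{θφ} = 0, R_{φφ} = sin(θ)^2
The Ricci tensor is non-zero, so the Riemann tensor is non-zero: not flat.
False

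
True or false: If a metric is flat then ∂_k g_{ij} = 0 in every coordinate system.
Flatness means R^i_{jkl} = 0; the components can still vary, e.g. the flat plane in polar coordinates has g_{θθ} = r^2.
False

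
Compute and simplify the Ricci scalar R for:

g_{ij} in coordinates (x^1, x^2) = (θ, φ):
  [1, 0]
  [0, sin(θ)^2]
Non-zero Christoffel symbols (Γ^k_{ij} = Γ^k_{ji}):
Γ^θ_{φ φ} = -sin(2*θ)/2
Γ^φ_{θ φ} = 1/tan(θ)
Ricci tensor (R_{ij} = R^k_{ikj}): R_{θθ} = 1, R_{θφ} = 0, R_{φφ} = sin(θ)^2
Inverse metric: g^{θθ} = 1, g^{φφ} = 1/sin(θ)^2
R = g^{ij} R_{ij} = (1)(1) + (1/sin(θ)^2)(sin(θ)^2) = 2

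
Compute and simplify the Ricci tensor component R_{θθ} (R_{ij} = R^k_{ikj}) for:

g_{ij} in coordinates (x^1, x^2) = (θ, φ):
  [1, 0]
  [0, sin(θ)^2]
Non-zero Christoffel symbols (Γ^k_{ij} = Γ^k_{ji}):
Γ^θ_{φ φ} = -sin(2*θ)/2
Γ^φ_{θ φ} = 1/tan(θ)
R^θ_{θ θ θ} = 0 (a repeated index in an antisymmetric pair)
R^φ_{θ φ θ} = ∂_φ Γ^φ_{θ θ} - ∂_θ Γ^φ_{θ φ} + Γ^φ_{φ m} Γ^m_{θ θ} - Γ^φ_{θ m} Γ^m_{θ φ}
  = (0) - (-1/sin(θ)^2) + (0) - (1/tan(θ)^2) = 1
R_{θθ} = R^θ_{θ θ θ} + R^φ_{θ φ θ} = (0) + (1) = 1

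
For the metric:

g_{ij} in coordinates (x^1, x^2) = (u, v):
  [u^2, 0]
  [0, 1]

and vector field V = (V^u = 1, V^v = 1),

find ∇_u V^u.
Non-zero Christoffel symbols:
Γ^u_{u u} = 1/u
∇_u V^u = ∂_u V^u + Γ^u_{u j} V^j
  = (0) + (1/u)(1) + (0)(1)
  = 1/u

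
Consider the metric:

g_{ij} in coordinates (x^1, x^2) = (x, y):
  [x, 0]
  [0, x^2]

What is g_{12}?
With x^1 = x, x^2 = y, g_{12} = g_{xy} is the row-1, column-2 entry of the matrix.
g_{12} = 0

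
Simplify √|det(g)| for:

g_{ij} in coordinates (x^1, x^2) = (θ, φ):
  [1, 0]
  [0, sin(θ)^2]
det(g) = sin(θ)^2
√|det(g)| = sin(θ) (taking 0 < θ < π so that |sin(θ)| = sin(θ))
Volume element: dV = sin(θ) dθ dφ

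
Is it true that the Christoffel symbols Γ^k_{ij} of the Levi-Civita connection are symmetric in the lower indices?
The Levi-Civita connection is torsion-free, which is exactly Γ^k_{ij} = Γ^k_{ji}.
Yes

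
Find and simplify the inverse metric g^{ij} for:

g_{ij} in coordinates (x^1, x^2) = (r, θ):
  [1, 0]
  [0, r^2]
The metric is diagonal, so g^{ij} is diagonal with entries 1/g_{ii}: diag(1, 1/(r^2)).
g^{ij}:
  [1, 0]
  [0, 1/r^2]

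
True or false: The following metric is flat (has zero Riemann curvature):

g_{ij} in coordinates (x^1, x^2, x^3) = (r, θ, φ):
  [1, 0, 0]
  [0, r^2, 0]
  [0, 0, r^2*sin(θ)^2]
Non-zero Christoffel symbols:
Γ^r_{θ θ} = -r
Γ^r_{φ φ} = -r*sin(θ)^2
Γ^θ_{r θ} = 1/r
Γ^θ_{φ φ} = -sin(2*θ)/2
Γ^φ_{r φ} = 1/r
Γ^φ_{θ φ} = 1/tan(θ)
Ricci tensor: R_{rr} = 0, R_{rθ} = 0, R_{rφ} = 0, R_{θθ} = 0, R_{θφ} = 0, R_{φφ} = 0
All R_{ij} vanish; in 3 dimensions the Riemann tensor is fully determined by the Ricci tensor, so R^i_{jkl} = 0: the metric is flat (curvilinear coordinates on flat space).
True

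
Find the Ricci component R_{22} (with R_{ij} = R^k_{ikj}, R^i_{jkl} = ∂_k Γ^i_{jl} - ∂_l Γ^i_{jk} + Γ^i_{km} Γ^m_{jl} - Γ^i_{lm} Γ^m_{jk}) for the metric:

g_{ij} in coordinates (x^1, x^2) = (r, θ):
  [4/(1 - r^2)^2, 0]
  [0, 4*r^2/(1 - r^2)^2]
Non-zero Christoffel symbols (Γ^k_{ij} = Γ^k_{ji}):
Γ^r_{r r} = 2*r/(1 - r^2)
Γ^r_{θ θ} = (r^3 + r)/(r^2 - 1)
Γ^θ_{r θ} = (-r^2 - 1)/(r^3 - r)
R^r_{θ r θ} = ∂_r Γ^r_{θ θ} - ∂_θ Γ^r_{θ r} + Γ^r_{r m} Γ^m_{θ θ} - Γ^r_{θ m} Γ^m_{θ r}
  = ((r^4 - 4*r^2 - 1)/(r^2 - 1)^2) - (0) + (-2*r^2*(r^2 + 1)/(r^2 - 1)^2) - (-(r^2 + 1)^2/(r^2 - 1)^2) = -4*r^2/(r^2 - 1)^2
R^θ_{θ θ θ} = 0 (a repeated index in an antisymmetric pair)
R_{θθ} = R^r_{θ r θ} + R^θ_{θ θ θ} = (-4*r^2/(r^2 - 1)^2) + (0) = -4*r^2/(r^2 - 1)^2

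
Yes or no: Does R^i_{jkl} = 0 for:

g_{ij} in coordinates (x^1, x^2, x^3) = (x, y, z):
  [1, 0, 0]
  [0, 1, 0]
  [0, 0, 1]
All metric components are constant, so every Christoffel symbol vanishes and R^i_{jkl} = 0.
Yes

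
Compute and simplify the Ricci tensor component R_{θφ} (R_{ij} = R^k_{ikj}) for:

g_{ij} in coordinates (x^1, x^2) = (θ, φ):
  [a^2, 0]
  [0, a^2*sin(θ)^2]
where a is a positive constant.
Non-zero Christoffel symbols (Γ^k_{ij} = Γ^k_{ji}):
Γ^θ_{φ φ} = -sin(2*θ)/2
Γ^φ_{θ φ} = 1/tan(θ)
R^θ_{θ θ φ} = 0 (a repeated index in an antisymmetric pair)
R^φ_{θ φ φ} = 0 (a repeated index in an antisymmetric pair)
R_{θφ} = R^θ_{θ θ φ} + R^φ_{θ φ φ} = (0) + (0) = 0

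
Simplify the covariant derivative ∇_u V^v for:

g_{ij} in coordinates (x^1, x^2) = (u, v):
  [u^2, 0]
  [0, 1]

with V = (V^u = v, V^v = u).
Non-zero Christoffel symbols:
Γ^u_{u u} = 1/u
∇_u V^v = ∂_u V^v + Γ^v_{u j} V^j
  = (1) + (0)(v) + (0)(u)
  = 1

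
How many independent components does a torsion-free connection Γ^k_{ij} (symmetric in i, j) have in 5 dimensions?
Γ^k_{ij} has n choices for the upper index and n(n+1)/2 independent symmetric lower index pairs.
Total = 5 × 5×6/2 = 5 × 15 = 75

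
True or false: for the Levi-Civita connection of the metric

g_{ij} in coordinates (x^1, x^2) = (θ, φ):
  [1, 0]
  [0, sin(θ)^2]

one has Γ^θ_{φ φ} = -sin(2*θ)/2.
Γ^θ_{φ φ} = (1/2) g^{θθ} (∂_φ g_{θφ} + ∂_φ g_{θφ} - ∂_θ g_{φφ}) = (1/2)(1)((0) + (0) - (sin(2*θ))) = -sin(2*θ)/2
This equals the proposed value -sin(2*θ)/2.
True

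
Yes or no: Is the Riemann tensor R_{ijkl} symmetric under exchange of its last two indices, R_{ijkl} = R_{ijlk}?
It is antisymmetric in the last pair: R_{ijkl} = -R_{ijlk}.
No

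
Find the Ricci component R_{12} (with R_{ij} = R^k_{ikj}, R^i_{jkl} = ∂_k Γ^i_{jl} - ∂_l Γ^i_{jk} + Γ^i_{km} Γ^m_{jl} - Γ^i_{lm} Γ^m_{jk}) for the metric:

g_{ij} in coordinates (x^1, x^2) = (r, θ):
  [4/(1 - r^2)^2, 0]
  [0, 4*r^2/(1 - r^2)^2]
Non-zero Christoffel symbols (Γ^k_{ij} = Γ^k_{ji}):
Γ^r_{r r} = 2*r/(1 - r^2)
Γ^r_{θ θ} = (r^3 + r)/(r^2 - 1)
Γ^θ_{r θ} = (-r^2 - 1)/(r^3 - r)
R^r_{r r θ} = 0 (a repeated index in an antisymmetric pair)
R^θ_{r θ θ} = 0 (a repeated index in an antisymmetric pair)
R_{rθ} = R^r_{r r θ} + R^θ_{r θ θ} = (0) + (0) = 0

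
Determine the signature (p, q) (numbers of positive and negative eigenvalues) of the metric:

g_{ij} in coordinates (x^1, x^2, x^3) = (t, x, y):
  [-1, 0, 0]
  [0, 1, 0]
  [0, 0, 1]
The metric is diagonal, so its eigenvalues are the diagonal entries: -1, 1, 1 (at a generic point, where coordinate-dependent entries are positive).
2 positive, 1 negative.
(2, 1) - Lorentzian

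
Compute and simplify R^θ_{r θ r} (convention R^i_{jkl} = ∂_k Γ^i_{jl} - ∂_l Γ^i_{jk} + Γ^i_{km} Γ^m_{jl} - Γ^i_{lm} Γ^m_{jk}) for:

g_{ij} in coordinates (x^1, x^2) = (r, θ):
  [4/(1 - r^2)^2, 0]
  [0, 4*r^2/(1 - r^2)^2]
Non-zero Christoffel symbols (Γ^k_{ij} = Γ^k_{ji}):
Γ^r_{r r} = 2*r/(1 - r^2)
Γ^r_{θ θ} = (r^3 + r)/(r^2 - 1)
Γ^θ_{r θ} = (-r^2 - 1)/(r^3 - r)
R^θ_{r θ r} = ∂_θ Γ^θ_{r r} - ∂_r Γ^θ_{r θ} + Γ^θ_{θ m} Γ^m_{r r} - Γ^θ_{r m} Γ^m_{r θ}
  = (0) - ((r^4 + 4*r^2 - 1)/(r^3 - r)^2) + (2*(r^2 + 1)/(r^2 - 1)^2) - ((r^2 + 1)^2/(r^3 - r)^2) = -4/(r^2 - 1)^2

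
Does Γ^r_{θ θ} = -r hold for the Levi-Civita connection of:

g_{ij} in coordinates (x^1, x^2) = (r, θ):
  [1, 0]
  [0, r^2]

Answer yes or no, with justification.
Γ^r_{θ θ} = (1/2) g^{rr} (∂_θ g_{rθ} + ∂_θ g_{rθ} - ∂_r g_{θθ}) = (1/2)(1)((0) + (0) - (2*r)) = -r
This equals the proposed value -r.
Yes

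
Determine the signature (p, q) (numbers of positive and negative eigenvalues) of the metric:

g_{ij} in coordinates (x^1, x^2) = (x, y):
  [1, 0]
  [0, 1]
The metric is diagonal, so its eigenvalues are the diagonal entries: 1, 1 (at a generic point, where coordinate-dependent entries are positive).
2 positive, 0 negative.
(2, 0) - Riemannian (positive definite)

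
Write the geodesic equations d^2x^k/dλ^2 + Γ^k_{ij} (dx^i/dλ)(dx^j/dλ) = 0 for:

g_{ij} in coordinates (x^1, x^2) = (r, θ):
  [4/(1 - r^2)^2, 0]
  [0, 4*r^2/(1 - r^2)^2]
Geodesic equation: d^2x^k/dλ^2 + Γ^k_{ij} (dx^i/dλ)(dx^j/dλ) = 0.
Non-zero Christoffel symbols:
Γ^r_{r r} = 2*r/(1 - r^2)
Γ^r_{θ θ} = (r^3 + r)/(r^2 - 1)
Γ^θ_{r θ} = (-r^2 - 1)/(r^3 - r)
Substituting (the symmetric pair Γ^k_{ij}, Γ^k_{ji} combines into a factor 2):
d^2r/dλ^2 + (2*r/(1 - r^2)) (dr/dλ)^2 + ((r^3 + r)/(r^2 - 1)) (dθ/dλ)^2 = 0
d^2θ/dλ^2 + ((-2*r^2 - 2)/(r^3 - r)) (dr/dλ)(dθ/dλ) = 0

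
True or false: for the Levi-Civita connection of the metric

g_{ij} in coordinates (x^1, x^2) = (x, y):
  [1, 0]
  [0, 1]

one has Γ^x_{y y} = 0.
Γ^x_{y y} = (1/2) g^{xx} (∂_y g_{xy} + ∂_y g_{xy} - ∂_x g_{yy}) = (1/2)(1)((0) + (0) - (0)) = 0
This equals the proposed value 0.
True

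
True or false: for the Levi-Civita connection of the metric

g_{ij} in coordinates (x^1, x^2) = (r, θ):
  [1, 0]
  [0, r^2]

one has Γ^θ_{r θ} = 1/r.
Γ^θ_{r θ} = (1/2) g^{θθ} (∂_r g_{θθ} + ∂_θ g_{θr} - ∂_θ g_{rθ}) = (1/2)(1/r^2)((2*r) + (0) - (0)) = 1/r
This equals the proposed value 1/r.
True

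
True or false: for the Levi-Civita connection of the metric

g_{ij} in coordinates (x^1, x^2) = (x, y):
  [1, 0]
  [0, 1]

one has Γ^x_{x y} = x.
Γ^x_{x y} = (1/2) g^{xx} (∂_x g_{xy} + ∂_y g_{xx} - ∂_x g_{xy}) = (1/2)(1)((0) + (0) - (0)) = 0
This differs from the proposed value x.
False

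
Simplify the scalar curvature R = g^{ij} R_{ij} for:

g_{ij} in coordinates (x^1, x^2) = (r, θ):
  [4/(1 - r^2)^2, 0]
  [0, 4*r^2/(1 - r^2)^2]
Non-zero Christoffel symbols (Γ^k_{ij} = Γ^k_{ji}):
Γ^r_{r r} = 2*r/(1 - r^2)
Γ^r_{θ θ} = (r^3 + r)/(r^2 - 1)
Γ^θ_{r θ} = (-r^2 - 1)/(r^3 - r)
Ricci tensor (R_{ij} = R^k_{ikj}): R_{rr} = -4/(r^2 - 1)^2, R_{rθ} = 0, R_{θθ} = -4*r^2/(r^2 - 1)^2
Inverse metric: g^{rr} = (1 - r^2)^2/4, g^{θθ} = (1 - r^2)^2/(4*r^2)
R = g^{ij} R_{ij} = ((1 - r^2)^2/4)(-4/(r^2 - 1)^2) + ((1 - r^2)^2/(4*r^2))(-4*r^2/(r^2 - 1)^2) = -2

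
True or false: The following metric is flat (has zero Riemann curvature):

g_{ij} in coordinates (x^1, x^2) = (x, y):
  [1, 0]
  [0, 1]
All metric components are constant, so every Christoffel symbol vanishes and R^i_{jkl} = 0.
True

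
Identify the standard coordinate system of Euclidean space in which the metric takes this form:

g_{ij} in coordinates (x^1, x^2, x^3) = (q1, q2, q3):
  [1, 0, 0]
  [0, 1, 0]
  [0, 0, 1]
All components are constant and the metric is the identity, i.e. orthonormal rectilinear coordinates.
Cartesian (3D) coordinates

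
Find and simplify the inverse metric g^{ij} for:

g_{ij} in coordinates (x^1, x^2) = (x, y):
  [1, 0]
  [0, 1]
The metric is diagonal, so g^{ij} is diagonal with entries 1/g_{ii}: diag(1, 1).
g^{ij}:
  [1, 0]
  [0, 1]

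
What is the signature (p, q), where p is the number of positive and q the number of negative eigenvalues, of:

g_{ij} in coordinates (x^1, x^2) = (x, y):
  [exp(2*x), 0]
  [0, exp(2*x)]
The metric is diagonal, so its eigenvalues are the diagonal entries: exp(2*x), exp(2*x) (at a generic point, where coordinate-dependent entries are positive).
2 positive, 0 negative.
(2, 0) - Riemannian (positive definite)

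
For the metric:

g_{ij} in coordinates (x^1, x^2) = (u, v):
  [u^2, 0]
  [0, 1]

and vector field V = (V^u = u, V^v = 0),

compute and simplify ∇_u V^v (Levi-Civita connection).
Non-zero Christoffel symbols:
Γ^u_{u u} = 1/u
∇_u V^v = ∂_u V^v + Γ^v_{u j} V^j
  = (0) + (0)(u) + (0)(0)
  = 0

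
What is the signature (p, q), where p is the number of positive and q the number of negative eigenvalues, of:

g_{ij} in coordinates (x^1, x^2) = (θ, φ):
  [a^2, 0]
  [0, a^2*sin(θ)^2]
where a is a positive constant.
The metric is diagonal, so its eigenvalues are the diagonal entries: a^2, a^2*sin(θ)^2 (at a generic point, where coordinate-dependent entries are positive).
2 positive, 0 negative.
(2, 0) - Riemannian (positive definite)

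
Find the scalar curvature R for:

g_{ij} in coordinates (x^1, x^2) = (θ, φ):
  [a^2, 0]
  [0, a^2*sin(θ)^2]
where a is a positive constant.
Non-zero Christoffel symbols (Γ^k_{ij} = Γ^k_{ji}):
Γ^θ_{φ φ} = -sin(2*θ)/2
Γ^φ_{θ φ} = 1/tan(θ)
Ricci tensor (R_{ij} = R^k_{ikj}): R_{θθ} = 1, R_{θφ} = 0, R_{φφ} = sin(θ)^2
Inverse metric: g^{θθ} = 1/a^2, g^{φφ} = 1/(a^2*sin(θ)^2)
R = g^{ij} R_{ij} = (1/a^2)(1) + (1/(a^2*sin(θ)^2))(sin(θ)^2) = 2/a^2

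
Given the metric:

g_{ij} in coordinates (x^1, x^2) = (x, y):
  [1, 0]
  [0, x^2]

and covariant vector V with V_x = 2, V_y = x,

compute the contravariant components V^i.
Inverse metric (diagonal): g^{xx} = 1, g^{yy} = 1/x^2
V^i = g^{ij} V_j:
V^x = (1)(2) + (0)(x) = 2
V^y = (0)(2) + (1/x^2)(x) = 1/x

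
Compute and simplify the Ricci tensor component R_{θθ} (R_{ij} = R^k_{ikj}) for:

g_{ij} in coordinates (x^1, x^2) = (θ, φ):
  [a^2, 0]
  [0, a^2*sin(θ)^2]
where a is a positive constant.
Non-zero Christoffel symbols (Γ^k_{ij} = Γ^k_{ji}):
Γ^θ_{φ φ} = -sin(2*θ)/2
Γ^φ_{θ φ} = 1/tan(θ)
R^θ_{θ θ θ} = 0 (a repeated index in an antisymmetric pair)
R^φ_{θ φ θ} = ∂_φ Γ^φ_{θ θ} - ∂_θ Γ^φ_{θ φ} + Γ^φ_{φ m} Γ^m_{θ θ} - Γ^φ_{θ m} Γ^m_{θ φ}
  = (0) - (-1/sin(θ)^2) + (0) - (1/tan(θ)^2) = 1
R_{θθ} = R^θ_{θ θ θ} + R^φ_{θ φ θ} = (0) + (1) = 1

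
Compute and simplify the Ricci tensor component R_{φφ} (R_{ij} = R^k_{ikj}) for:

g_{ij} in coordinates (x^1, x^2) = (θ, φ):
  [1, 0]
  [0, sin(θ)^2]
Non-zero Christoffel symbols (Γ^k_{ij} = Γ^k_{ji}):
Γ^θ_{φ φ} = -sin(2*θ)/2
Γ^φ_{θ φ} = 1/tan(θ)
R^θ_{φ θ φ} = ∂_θ Γ^θ_{φ φ} - ∂_φ Γ^θ_{φ θ} + Γ^θ_{θ m} Γ^m_{φ φ} - Γ^θ_{φ m} Γ^m_{φ θ}
  = (-cos(2*θ)) - (0) + (0) - (-cos(θ)^2) = sin(θ)^2
R^φ_{φ φ φ} = 0 (a repeated index in an antisymmetric pair)
R_{φφ} = R^θ_{φ θ φ} + R^φ_{φ φ φ} = (sin(θ)^2) + (0) = sin(θ)^2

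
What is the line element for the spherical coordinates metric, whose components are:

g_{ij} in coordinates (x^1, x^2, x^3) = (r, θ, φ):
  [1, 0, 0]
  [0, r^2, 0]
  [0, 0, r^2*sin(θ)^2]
ds^2 = g_{ij} dx^i dx^j; only the non-zero components contribute.
ds^2 = dr^2 + r^2 dθ^2 + r^2*sin(θ)^2 dφ^2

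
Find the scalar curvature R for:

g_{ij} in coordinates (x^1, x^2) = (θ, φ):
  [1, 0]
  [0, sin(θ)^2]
Non-zero Christoffel symbols (Γ^k_{ij} = Γ^k_{ji}):
Γ^θ_{φ φ} = -sin(2*θ)/2
Γ^φ_{θ φ} = 1/tan(θ)
Ricci tensor (R_{ij} = R^k_{ikj}): R_{θθ} = 1, R_{θφ} = 0, R_{φφ} = sin(θ)^2
Inverse metric: g^{θθ} = 1, g^{φφ} = 1/sin(θ)^2
R = g^{ij} R_{ij} = (1)(1) + (1/sin(θ)^2)(sin(θ)^2) = 2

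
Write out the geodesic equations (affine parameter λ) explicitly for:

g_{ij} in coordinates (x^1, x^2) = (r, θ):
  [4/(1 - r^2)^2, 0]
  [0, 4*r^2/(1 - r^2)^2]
Geodesic equation: d^2x^k/dλ^2 + Γ^k_{ij} (dx^i/dλ)(dx^j/dλ) = 0.
Non-zero Christoffel symbols:
Γ^r_{r r} = 2*r/(1 - r^2)
Γ^r_{θ θ} = (r^3 + r)/(r^2 - 1)
Γ^θ_{r θ} = (-r^2 - 1)/(r^3 - r)
Substituting (the symmetric pair Γ^k_{ij}, Γ^k_{ji} combines into a factor 2):
d^2r/dλ^2 + (2*r/(1 - r^2)) (dr/dλ)^2 + ((r^3 + r)/(r^2 - 1)) (dθ/dλ)^2 = 0
d^2θ/dλ^2 + ((-2*r^2 - 2)/(r^3 - r)) (dr/dλ)(dθ/dλ) = 0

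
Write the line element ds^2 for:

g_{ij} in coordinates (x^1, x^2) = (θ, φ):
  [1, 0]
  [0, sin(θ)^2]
ds^2 = g_{ij} dx^i dx^j; only the non-zero components contribute.
ds^2 = dθ^2 + sin(θ)^2 dφ^2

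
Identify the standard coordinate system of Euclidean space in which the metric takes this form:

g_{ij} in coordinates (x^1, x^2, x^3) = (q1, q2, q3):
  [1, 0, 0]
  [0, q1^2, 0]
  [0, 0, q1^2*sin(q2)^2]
The line element ds^2 = dq1^2 + q1^2 dq2^2 + q1^2 sin(q2)^2 dq3^2 is dr^2 + r^2 dθ^2 + r^2 sin(θ)^2 dφ^2 with q1 = r, q2 = θ, q3 = φ.
spherical coordinates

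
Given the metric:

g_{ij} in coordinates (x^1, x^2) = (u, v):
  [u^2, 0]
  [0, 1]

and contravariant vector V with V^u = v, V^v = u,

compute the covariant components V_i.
V_i = g_{ij} V^j:
V_u = (u^2)(v) + (0)(u) = u^2*v
V_v = (0)(v) + (1)(u) = u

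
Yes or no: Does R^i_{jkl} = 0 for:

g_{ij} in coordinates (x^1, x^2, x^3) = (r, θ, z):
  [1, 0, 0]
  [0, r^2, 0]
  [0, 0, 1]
Non-zero Christoffel symbols:
Γ^r_{θ θ} = -r
Γ^θ_{r θ} = 1/r
Ricci tensor: R_{rr} = 0, R_{rθ} = 0, R_{rz} = 0, R_{θθ} = 0, R_{θz} = 0, R_{zz} = 0
All R_{ij} vanish; in 3 dimensions the Riemann tensor is fully determined by the Ricci tensor, so R^i_{jkl} = 0: the metric is flat (curvilinear coordinates on flat space).
Yes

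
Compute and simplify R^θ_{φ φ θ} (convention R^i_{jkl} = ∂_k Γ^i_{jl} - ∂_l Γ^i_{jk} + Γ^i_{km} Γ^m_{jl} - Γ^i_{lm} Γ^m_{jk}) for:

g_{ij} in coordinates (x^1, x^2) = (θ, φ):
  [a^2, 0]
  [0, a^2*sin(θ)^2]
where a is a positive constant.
Non-zero Christoffel symbols (Γ^k_{ij} = Γ^k_{ji}):
Γ^θ_{φ φ} = -sin(2*θ)/2
Γ^φ_{θ φ} = 1/tan(θ)
R^θ_{φ φ θ} = ∂_φ Γ^θ_{φ θ} - ∂_θ Γ^θ_{φ φ} + Γ^θ_{φ m} Γ^m_{φ θ} - Γ^θ_{θ m} Γ^m_{φ φ}
  = (0) - (-cos(2*θ)) + (-cos(θ)^2) - (0) = -sin(θ)^2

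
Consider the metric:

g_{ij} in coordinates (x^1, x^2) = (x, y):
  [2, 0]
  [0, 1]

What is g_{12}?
With x^1 = x, x^2 = y, g_{12} = g_{xy} is the row-1, column-2 entry of the matrix.
g_{12} = 0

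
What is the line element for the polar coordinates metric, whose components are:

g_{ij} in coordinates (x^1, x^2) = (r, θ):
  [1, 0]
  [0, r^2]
ds^2 = g_{ij} dx^i dx^j; only the non-zero components contribute.
ds^2 = dr^2 + r^2 dθ^2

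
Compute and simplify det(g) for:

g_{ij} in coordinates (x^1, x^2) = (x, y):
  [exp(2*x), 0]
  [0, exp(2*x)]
For a 2×2 metric: det(g) = g_{11}·g_{22} - g_{12}·g_{21}
= (exp(2*x))·(exp(2*x)) - (0)·(0)
= exp(4*x) - 0
det(g) = exp(4*x)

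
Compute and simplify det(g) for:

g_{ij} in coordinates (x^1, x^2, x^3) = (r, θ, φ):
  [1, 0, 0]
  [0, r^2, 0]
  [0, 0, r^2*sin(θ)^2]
Diagonal metric: det(g) = g_{11}·g_{22}·g_{33}
= (1)·(r^2)·(r^2*sin(θ)^2)
det(g) = r^4*sin(θ)^2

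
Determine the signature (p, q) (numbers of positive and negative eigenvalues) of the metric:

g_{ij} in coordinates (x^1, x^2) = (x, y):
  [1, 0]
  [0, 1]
The metric is diagonal, so its eigenvalues are the diagonal entries: 1, 1 (at a generic point, where coordinate-dependent entries are positive).
2 positive, 0 negative.
(2, 0) - Riemannian (positive definite)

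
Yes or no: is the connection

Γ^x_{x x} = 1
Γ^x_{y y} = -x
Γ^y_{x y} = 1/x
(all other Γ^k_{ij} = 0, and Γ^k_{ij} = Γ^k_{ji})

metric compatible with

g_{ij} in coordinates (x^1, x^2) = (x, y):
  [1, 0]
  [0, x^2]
Using ∇_k g_{ij} = ∂_k g_{ij} - Γ^m_{ki} g_{mj} - Γ^m_{kj} g_{im}:
∇_x g_{xx} = (0) - (1) - (1) = -2 ≠ 0
So the connection is not metric compatible (it is not the Levi-Civita connection).
No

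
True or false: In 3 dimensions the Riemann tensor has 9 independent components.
n^2(n^2-1)/12 = 9·8/12 = 6 independent components for n = 3.
False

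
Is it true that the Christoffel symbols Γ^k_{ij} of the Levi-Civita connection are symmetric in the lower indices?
The Levi-Civita connection is torsion-free, which is exactly Γ^k_{ij} = Γ^k_{ji}.
Yes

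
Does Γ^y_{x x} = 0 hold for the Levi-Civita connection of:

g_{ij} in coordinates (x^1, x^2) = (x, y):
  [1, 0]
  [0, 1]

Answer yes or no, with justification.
Γ^y_{x x} = (1/2) g^{yy} (∂_x g_{yx} + ∂_x g_{yx} - ∂_y g_{xx}) = (1/2)(1)((0) + (0) - (0)) = 0
This equals the proposed value 0.
Yes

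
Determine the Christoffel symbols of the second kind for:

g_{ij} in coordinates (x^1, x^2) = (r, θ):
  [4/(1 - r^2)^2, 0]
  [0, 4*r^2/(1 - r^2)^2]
Using Γ^k_{ij} = (1/2) g^{km} (∂_i g_{mj} + ∂_j g_{mi} - ∂_m g_{ij}); the metric is diagonal, so only the m = k term contributes.
Non-zero symbols (using the symmetry Γ^k_{ij} = Γ^k_{ji}):
Γ^r_{r r} = (1/2) g^{rr} (∂_r g_{rr} + ∂_r g_{rr} - ∂_r g_{rr}) = (1/2)((1 - r^2)^2/4)((16*r/(1 - r^2)^3) + (16*r/(1 - r^2)^3) - (16*r/(1 - r^2)^3)) = 2*r/(1 - r^2)
Γ^r_{θ θ} = (1/2) g^{rr} (∂_θ g_{rθ} + ∂_θ g_{rθ} - ∂_r g_{θθ}) = (1/2)((1 - r^2)^2/4)((0) + (0) - (-8*(r^3 + r)/(r^2 - 1)^3)) = (r^3 + r)/(r^2 - 1)
Γ^θ_{r θ} = (1/2) g^{θθ} (∂_r g_{θθ} + ∂_θ g_{θr} - ∂_θ g_{rθ}) = (1/2)((1 - r^2)^2/(4*r^2))((-8*(r^3 + r)/(r^2 - 1)^3) + (0) - (0)) = (-r^2 - 1)/(r^3 - r)
All other Christoffel symbols are zero.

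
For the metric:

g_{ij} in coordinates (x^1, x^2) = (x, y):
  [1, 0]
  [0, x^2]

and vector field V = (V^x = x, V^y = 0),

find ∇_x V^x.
Non-zero Christoffel symbols:
Γ^x_{y y} = -x
Γ^y_{x y} = 1/x
∇_x V^x = ∂_x V^x + Γ^x_{x j} V^j
  = (1) + (0)(x) + (0)(0)
  = 1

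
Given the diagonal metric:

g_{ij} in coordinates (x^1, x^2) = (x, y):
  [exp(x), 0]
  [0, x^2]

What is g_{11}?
With x^1 = x, x^2 = y, g_{11} = g_{xx} is the row-1, column-1 entry of the matrix.
g_{11} = exp(x)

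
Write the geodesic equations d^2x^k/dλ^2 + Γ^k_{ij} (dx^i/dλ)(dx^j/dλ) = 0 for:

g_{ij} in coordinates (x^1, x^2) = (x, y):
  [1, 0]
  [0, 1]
Geodesic equation: d^2x^k/dλ^2 + Γ^k_{ij} (dx^i/dλ)(dx^j/dλ) = 0.
All Christoffel symbols vanish, so the geodesics are straight lines:
d^2x/dλ^2 = 0
d^2y/dλ^2 = 0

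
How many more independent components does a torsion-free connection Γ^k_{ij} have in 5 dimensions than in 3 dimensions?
Independent components in n dimensions: n × n(n+1)/2 = n^2(n+1)/2.
5D: 5 × 15 = 75
3D: 3 × 6 = 18
Difference = 75 - 18 = 57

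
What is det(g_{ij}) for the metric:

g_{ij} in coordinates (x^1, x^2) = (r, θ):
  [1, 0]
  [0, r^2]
For a 2×2 metric: det(g) = g_{11}·g_{22} - g_{12}·g_{21}
= (1)·(r^2) - (0)·(0)
= r^2 - 0
det(g) = r^2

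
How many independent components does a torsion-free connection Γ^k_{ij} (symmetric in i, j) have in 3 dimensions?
Γ^k_{ij} has n choices for the upper index and n(n+1)/2 independent symmetric lower index pairs.
Total = 3 × 3×4/2 = 3 × 6 = 18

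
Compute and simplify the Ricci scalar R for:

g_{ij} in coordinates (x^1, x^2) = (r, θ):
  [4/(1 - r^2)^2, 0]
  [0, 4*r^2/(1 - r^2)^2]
Non-zero Christoffel symbols (Γ^k_{ij} = Γ^k_{ji}):
Γ^r_{r r} = 2*r/(1 - r^2)
Γ^r_{θ θ} = (r^3 + r)/(r^2 - 1)
Γ^θ_{r θ} = (-r^2 - 1)/(r^3 - r)
Ricci tensor (R_{ij} = R^k_{ikj}): R_{rr} = -4/(r^2 - 1)^2, R_{rθ} = 0, R_{θθ} = -4*r^2/(r^2 - 1)^2
Inverse metric: g^{rr} = (1 - r^2)^2/4, g^{θθ} = (1 - r^2)^2/(4*r^2)
R = g^{ij} R_{ij} = ((1 - r^2)^2/4)(-4/(r^2 - 1)^2) + ((1 - r^2)^2/(4*r^2))(-4*r^2/(r^2 - 1)^2) = -2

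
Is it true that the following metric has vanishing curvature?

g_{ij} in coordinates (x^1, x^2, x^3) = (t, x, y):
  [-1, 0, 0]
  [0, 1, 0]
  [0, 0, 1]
All metric components are constant, so every Christoffel symbol vanishes and R^i_{jkl} = 0.
Yes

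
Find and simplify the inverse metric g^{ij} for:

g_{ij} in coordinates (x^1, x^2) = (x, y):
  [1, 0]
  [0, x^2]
The metric is diagonal, so g^{ij} is diagonal with entries 1/g_{ii}: diag(1, 1/(x^2)).
g^{ij}:
  [1, 0]
  [0, 1/x^2]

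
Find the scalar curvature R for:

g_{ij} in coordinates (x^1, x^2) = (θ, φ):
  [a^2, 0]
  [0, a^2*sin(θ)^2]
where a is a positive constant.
Non-zero Christoffel symbols (Γ^k_{ij} = Γ^k_{ji}):
Γ^θ_{φ φ} = -sin(2*θ)/2
Γ^φ_{θ φ} = 1/tan(θ)
Ricci tensor (R_{ij} = R^k_{ikj}): R_{θθ} = 1, R_{θφ} = 0, R_{φφ} = sin(θ)^2
Inverse metric: g^{θθ} = 1/a^2, g^{φφ} = 1/(a^2*sin(θ)^2)
R = g^{ij} R_{ij} = (1/a^2)(1) + (1/(a^2*sin(θ)^2))(sin(θ)^2) = 2/a^2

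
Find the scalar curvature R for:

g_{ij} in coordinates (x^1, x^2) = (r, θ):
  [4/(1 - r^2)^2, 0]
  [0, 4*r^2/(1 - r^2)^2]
Non-zero Christoffel symbols (Γ^k_{ij} = Γ^k_{ji}):
Γ^r_{r r} = 2*r/(1 - r^2)
Γ^r_{θ θ} = (r^3 + r)/(r^2 - 1)
Γ^θ_{r θ} = (-r^2 - 1)/(r^3 - r)
Ricci tensor (R_{ij} = R^k_{ikj}): R_{rr} = -4/(r^2 - 1)^2, R_{rθ} = 0, R_{θθ} = -4*r^2/(r^2 - 1)^2
Inverse metric: g^{rr} = (1 - r^2)^2/4, g^{θθ} = (1 - r^2)^2/(4*r^2)
R = g^{ij} R_{ij} = ((1 - r^2)^2/4)(-4/(r^2 - 1)^2) + ((1 - r^2)^2/(4*r^2))(-4*r^2/(r^2 - 1)^2) = -2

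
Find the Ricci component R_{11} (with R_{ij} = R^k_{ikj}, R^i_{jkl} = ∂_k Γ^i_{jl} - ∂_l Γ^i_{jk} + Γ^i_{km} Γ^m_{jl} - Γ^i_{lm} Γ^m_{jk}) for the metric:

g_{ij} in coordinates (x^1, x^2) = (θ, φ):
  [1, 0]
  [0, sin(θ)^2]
Non-zero Christoffel symbols (Γ^k_{ij} = Γ^k_{ji}):
Γ^θ_{φ φ} = -sin(2*θ)/2
Γ^φ_{θ φ} = 1/tan(θ)
R^θ_{θ θ θ} = 0 (a repeated index in an antisymmetric pair)
R^φ_{θ φ θ} = ∂_φ Γ^φ_{θ θ} - ∂_θ Γ^φ_{θ φ} + Γ^φ_{φ m} Γ^m_{θ θ} - Γ^φ_{θ m} Γ^m_{θ φ}
  = (0) - (-1/sin(θ)^2) + (0) - (1/tan(θ)^2) = 1
R_{θθ} = R^θ_{θ θ θ} + R^φ_{θ φ θ} = (0) + (1) = 1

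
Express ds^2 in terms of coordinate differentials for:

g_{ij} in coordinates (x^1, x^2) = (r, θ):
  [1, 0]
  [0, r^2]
ds^2 = g_{ij} dx^i dx^j; only the non-zero components contribute.
ds^2 = dr^2 + r^2 dθ^2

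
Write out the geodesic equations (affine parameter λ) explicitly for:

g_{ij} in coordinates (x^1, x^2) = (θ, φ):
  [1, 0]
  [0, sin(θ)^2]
Geodesic equation: d^2x^k/dλ^2 + Γ^k_{ij} (dx^i/dλ)(dx^j/dλ) = 0.
Non-zero Christoffel symbols:
Γ^θ_{φ φ} = -sin(2*θ)/2
Γ^φ_{θ φ} = 1/tan(θ)
Substituting (the symmetric pair Γ^k_{ij}, Γ^k_{ji} combines into a factor 2):
d^2θ/dλ^2 - (sin(2*θ)/2) (dφ/dλ)^2 = 0
d^2φ/dλ^2 + (2/tan(θ)) (dθ/dλ)(dφ/dλ) = 0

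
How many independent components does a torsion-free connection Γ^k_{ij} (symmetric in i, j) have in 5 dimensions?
Γ^k_{ij} has n choices for the upper index and n(n+1)/2 independent symmetric lower index pairs.
Total = 5 × 5×6/2 = 5 × 15 = 75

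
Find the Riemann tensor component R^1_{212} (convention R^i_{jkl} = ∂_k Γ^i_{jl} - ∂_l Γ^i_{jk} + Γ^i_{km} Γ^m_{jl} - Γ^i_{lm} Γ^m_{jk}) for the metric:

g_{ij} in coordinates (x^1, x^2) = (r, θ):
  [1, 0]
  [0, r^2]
Non-zero Christoffel symbols (Γ^k_{ij} = Γ^k_{ji}):
Γ^r_{θ θ} = -r
Γ^θ_{r θ} = 1/r
R^r_{θ r θ} = ∂_r Γ^r_{θ θ} - ∂_θ Γ^r_{θ r} + Γ^r_{r m} Γ^m_{θ θ} - Γ^r_{θ m} Γ^m_{θ r}
  = (-1) - (0) + (0) - (-1) = 0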